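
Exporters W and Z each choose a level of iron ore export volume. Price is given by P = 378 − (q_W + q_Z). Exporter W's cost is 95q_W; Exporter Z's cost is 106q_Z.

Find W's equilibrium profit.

9604

Exporter W's profit: π = q_W(378 − (q_W + q_Z)) − 95q_W.
∂π/∂q_W = 283 − 2q_W − q_Z = 0, so q_W = 141.5 − 0.5q_Z.
By the same steps for Z: q_Z = 136 − 0.5q_W.
Solving the two reaction functions simultaneously: (1 − (−0.5)(−0.5))q_W = 141.5 − 0.5·136, so 0.75q_W = 73.5 and q_W = 98.
Then q_Z = 136 − 0.5·98 = 87.
Price P = 378 − 185 = 193.
W's profit: (193 − 95)·98 = 9604.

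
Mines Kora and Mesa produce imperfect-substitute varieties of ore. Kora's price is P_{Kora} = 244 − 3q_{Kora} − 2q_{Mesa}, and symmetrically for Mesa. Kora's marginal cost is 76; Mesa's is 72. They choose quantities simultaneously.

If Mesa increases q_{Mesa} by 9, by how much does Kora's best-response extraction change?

-3

Mine Kora's profit: π = q_{Kora}(244 − 3q_{Kora} − 2q_{Mesa}) − 76q_{Kora}.
∂π/∂q_{Kora} = 168 − 6q_{Kora} − 2q_{Mesa} = 0 ⇒ q_{Kora} = 28 − (1/3)q_{Mesa}.
The reaction-function slope is −1/3, so a 9-unit rise in q_{Mesa} moves q_{Kora} by −1/3 × 9 = −3. Kora's best response falls — the actions are strategic substitutes.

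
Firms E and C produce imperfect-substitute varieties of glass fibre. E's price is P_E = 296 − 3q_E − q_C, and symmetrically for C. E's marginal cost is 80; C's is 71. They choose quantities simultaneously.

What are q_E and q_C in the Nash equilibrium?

30.6, 32.4

Firm E's profit: π = q_E(296 − 3q_E − q_C) − 80q_E.
∂π/∂q_E = 216 − 6q_E − q_C = 0 ⇒ q_E = 36 − (1/6)q_C.
Similarly q_C = 37.5 − (1/6)q_E.
Substituting the second reaction function into the first: q_E = 36 − (1/6)(37.5 − (1/6)q_E), which gives (35/36)q_E = 29.75 ⇒ q_E = 30.6.
Then q_C = 37.5 − (1/6)·30.6 = 32.4.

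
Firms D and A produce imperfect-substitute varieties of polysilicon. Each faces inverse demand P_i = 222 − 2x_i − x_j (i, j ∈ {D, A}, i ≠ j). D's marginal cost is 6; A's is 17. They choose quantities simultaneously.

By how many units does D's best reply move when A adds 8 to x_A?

Firm D's profit: π = x_D(222 − 2x_D − x_A) − 6x_D.
∂π/∂x_D = 216 − 4x_D − x_A = 0 ⇒ x_D = 54 − 0.25x_A.
The reaction-function slope is −0.25, so an 8-unit rise in x_A moves x_D by −0.25 × 8 = −2. D's best response falls — the actions are strategic substitutes.

-2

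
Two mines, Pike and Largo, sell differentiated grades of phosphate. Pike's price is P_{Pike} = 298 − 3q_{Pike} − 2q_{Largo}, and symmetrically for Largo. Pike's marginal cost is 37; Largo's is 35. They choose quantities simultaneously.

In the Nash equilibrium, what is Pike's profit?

3168.75

Mine Pike's profit: π = q_{Pike}(298 − 3q_{Pike} − 2q_{Largo}) − 37q_{Pike}.
∂π/∂q_{Pike} = 261 − 6q_{Pike} − 2q_{Largo} = 0 ⇒ q_{Pike} = 43.5 − (1/3)q_{Largo}.
Similarly q_{Largo} = 263/6 − (1/3)q_{Pike}.
Plugging q_{Largo} into Pike's best response: q_{Pike} = 43.5 − (1/3)(263/6 − (1/3)q_{Pike}) ⇒ (8/9)q_{Pike} = 260/9, so q_{Pike} = 32.5.
Then q_{Largo} = 263/6 − (1/3)·32.5 = 33.
P_{Pike} = 298 − 3·32.5 − 2·33 = 134.5.
Profit = (134.5 − 37)·32.5 = 3168.75.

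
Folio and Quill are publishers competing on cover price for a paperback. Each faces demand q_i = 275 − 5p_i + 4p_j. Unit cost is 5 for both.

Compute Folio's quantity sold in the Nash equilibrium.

Folio's profit: π = (p_{Folio} − 5)(275 − 5p_{Folio} + 4p_{Quill}).
∂π/∂p_{Folio} = 300 − 10p_{Folio} + 4p_{Quill} = 0 ⇒ p_{Folio} = 30 + 0.4p_{Quill}.
Setting p_{Folio} = p_{Quill} in the reaction function: p_{Folio} = 30 + 0.4p_{Folio}, so p_{Folio} = 30 / 0.6 = 50.
q_{Folio} = 275 − 5·50 + 4·50 = 225.

225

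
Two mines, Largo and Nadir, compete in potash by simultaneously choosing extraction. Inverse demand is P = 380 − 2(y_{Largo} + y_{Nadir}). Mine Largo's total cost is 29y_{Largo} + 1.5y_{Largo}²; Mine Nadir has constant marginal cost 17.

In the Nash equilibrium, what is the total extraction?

Mine Largo's profit: π = y_{Largo}(380 − 2(y_{Largo} + y_{Nadir})) − 29y_{Largo} − 1.5y_{Largo}².
∂π/∂y_{Largo} = 351 − 7y_{Largo} − 2y_{Nadir} = 0, so y_{Largo} = 351/7 − (2/7)y_{Nadir}.
For Nadir: ∂π/∂y_{Nadir} = 363 − 4y_{Nadir} − 2y_{Largo} = 0 ⇒ y_{Nadir} = 90.75 − 0.5y_{Largo}.
Solving the two reaction functions simultaneously: (1 − (−2/7)(−0.5))y_{Largo} = 351/7 − (2/7)·90.75, so (6/7)y_{Largo} = 339/14 and y_{Largo} = 28.25.
Then y_{Nadir} = 90.75 − 0.5·28.25 = 76.625.
Total extraction: 28.25 + 76.625 = 104.875.

104.875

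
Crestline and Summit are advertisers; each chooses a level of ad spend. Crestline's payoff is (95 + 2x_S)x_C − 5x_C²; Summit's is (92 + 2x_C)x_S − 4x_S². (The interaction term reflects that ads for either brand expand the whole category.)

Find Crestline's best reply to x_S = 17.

12.9

Expanding Crestline's payoff: 95x_C + 2x_Sx_C − 5x_C².
∂π/∂x_C = 95 + 2x_S − 10x_C = 0, so x_C = 9.5 + 0.2x_S.
At x_S = 17: x_C = 9.5 + 0.2·17 = 12.9.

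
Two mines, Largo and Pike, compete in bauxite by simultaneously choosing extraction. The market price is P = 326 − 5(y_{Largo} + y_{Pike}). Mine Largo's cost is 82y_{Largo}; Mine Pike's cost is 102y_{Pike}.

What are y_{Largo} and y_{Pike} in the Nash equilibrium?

17.6, 13.6

Mine Largo's profit: π = y_{Largo}(326 − 5(y_{Largo} + y_{Pike})) − 82y_{Largo}.
∂π/∂y_{Largo} = 244 − 10y_{Largo} − 5y_{Pike} = 0, so y_{Largo} = 24.4 − 0.5y_{Pike}.
By the same steps for Pike: y_{Pike} = 22.4 − 0.5y_{Largo}.
Solving the two reaction functions simultaneously: (1 − (−0.5)(−0.5))y_{Largo} = 24.4 − 0.5·22.4, so 0.75y_{Largo} = 13.2 and y_{Largo} = 17.6.
Then y_{Pike} = 22.4 − 0.5·17.6 = 13.6.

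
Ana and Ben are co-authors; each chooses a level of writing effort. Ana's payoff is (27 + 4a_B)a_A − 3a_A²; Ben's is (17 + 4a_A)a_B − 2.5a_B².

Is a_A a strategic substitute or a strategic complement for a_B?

strategic complements

Expanding Ana's payoff: 27a_A + 4a_Ba_A − 3a_A².
∂π/∂a_A = 27 + 4a_B − 6a_A = 0, so a_A = 4.5 + (2/3)a_B.
The best-response slope da_A/da_B = 2/3 > 0: the reaction function is upward-sloping, so the choices are strategic complements.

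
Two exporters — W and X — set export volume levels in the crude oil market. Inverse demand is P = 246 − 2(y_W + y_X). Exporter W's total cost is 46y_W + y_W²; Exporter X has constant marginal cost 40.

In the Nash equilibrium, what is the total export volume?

Exporter W's profit: π = y_W(246 − 2(y_W + y_X)) − 46y_W − y_W².
∂π/∂y_W = 200 − 6y_W − 2y_X = 0, so y_W = 100/3 − (1/3)y_X.
For X: ∂π/∂y_X = 206 − 4y_X − 2y_W = 0 ⇒ y_X = 51.5 − 0.5y_W.
Plugging y_X into W's best response: y_W = 100/3 − (1/3)(51.5 − 0.5y_W) ⇒ (5/6)y_W = 97/6, so y_W = 19.4.
Then y_X = 51.5 − 0.5·19.4 = 41.8.
Total export volume: 19.4 + 41.8 = 61.2.

61.2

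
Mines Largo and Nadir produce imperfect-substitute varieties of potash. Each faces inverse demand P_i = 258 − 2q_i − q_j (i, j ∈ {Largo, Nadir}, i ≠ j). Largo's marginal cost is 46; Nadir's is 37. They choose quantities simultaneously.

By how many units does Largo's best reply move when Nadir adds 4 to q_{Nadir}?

-1

Mine Largo's profit: π = q_{Largo}(258 − 2q_{Largo} − q_{Nadir}) − 46q_{Largo}.
∂π/∂q_{Largo} = 212 − 4q_{Largo} − q_{Nadir} = 0 ⇒ q_{Largo} = 53 − 0.25q_{Nadir}.
The reaction-function slope is −0.25, so a 4-unit rise in q_{Nadir} moves q_{Largo} by −0.25 × 4 = −1. Largo's best response falls — the actions are strategic substitutes.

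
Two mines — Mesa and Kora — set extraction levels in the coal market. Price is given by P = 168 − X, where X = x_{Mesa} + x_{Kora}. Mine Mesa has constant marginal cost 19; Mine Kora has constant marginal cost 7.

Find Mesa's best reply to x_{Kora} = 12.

68.5

Mine Mesa's profit: π = x_{Mesa}(168 − (x_{Mesa} + x_{Kora})) − 19x_{Mesa}.
∂π/∂x_{Mesa} = 149 − 2x_{Mesa} − x_{Kora} = 0, so x_{Mesa} = 74.5 − 0.5x_{Kora}.
At x_{Kora} = 12: x_{Mesa} = 74.5 − 0.5·12 = 68.5.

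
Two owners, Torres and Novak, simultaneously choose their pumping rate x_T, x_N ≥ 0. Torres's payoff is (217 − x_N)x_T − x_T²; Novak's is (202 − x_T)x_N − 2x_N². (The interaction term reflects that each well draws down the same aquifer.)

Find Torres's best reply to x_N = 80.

68.5

Expanding Torres's payoff: 217x_T − x_Nx_T − x_T².
∂π/∂x_T = 217 − x_N − 2x_T = 0, so x_T = 108.5 − 0.5x_N.
At x_N = 80: x_T = 108.5 − 0.5·80 = 68.5.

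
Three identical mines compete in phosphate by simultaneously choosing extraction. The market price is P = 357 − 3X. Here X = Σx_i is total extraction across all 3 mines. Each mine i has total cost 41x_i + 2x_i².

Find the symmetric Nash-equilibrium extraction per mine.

A representative mine's profit is π_i = x_i(357 − 3X) − 41x_i − 2x_i², with X = x_i + Σ_{j≠i} x_j.
First-order condition: 316 − 10x_i − 3Σ_{j≠i} x_j = 0.
With identical mines, set every x_j = x: then 316 − 10x − 6x = 0, i.e. x = 316/16 = 19.75.

19.75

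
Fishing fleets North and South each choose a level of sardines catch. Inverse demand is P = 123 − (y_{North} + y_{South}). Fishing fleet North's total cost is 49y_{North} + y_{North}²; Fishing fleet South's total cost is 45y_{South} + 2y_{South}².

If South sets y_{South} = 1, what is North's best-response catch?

Fishing fleet North's profit: π = y_{North}(123 − (y_{North} + y_{South})) − 49y_{North} − y_{North}².
∂π/∂y_{North} = 74 − 4y_{North} − y_{South} = 0, so y_{North} = 18.5 − 0.25y_{South}.
At y_{South} = 1: y_{North} = 18.5 − 0.25·1 = 18.25.

18.25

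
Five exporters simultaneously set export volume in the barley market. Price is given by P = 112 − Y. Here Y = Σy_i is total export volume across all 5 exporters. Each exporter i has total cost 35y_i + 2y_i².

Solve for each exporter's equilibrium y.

A representative exporter's profit is π_i = y_i(112 − Y) − 35y_i − 2y_i², with Y = y_i + Σ_{j≠i} y_j.
First-order condition: 77 − 6y_i − Σ_{j≠i} y_j = 0.
In a symmetric equilibrium every exporter chooses the same y, so Σ_{j≠i} y_j = 4y. The condition becomes 77 − 10y = 0, giving y = 77/10 = 7.7.

7.7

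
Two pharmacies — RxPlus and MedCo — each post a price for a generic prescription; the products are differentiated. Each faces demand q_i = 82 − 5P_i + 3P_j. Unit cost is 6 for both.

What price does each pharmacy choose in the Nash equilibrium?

RxPlus's profit: π = (P_{RxPlus} − 6)(82 − 5P_{RxPlus} + 3P_{MedCo}).
∂π/∂P_{RxPlus} = 112 − 10P_{RxPlus} + 3P_{MedCo} = 0 ⇒ P_{RxPlus} = 11.2 + 0.3P_{MedCo}.
Setting P_{RxPlus} = P_{MedCo} in the reaction function: P_{RxPlus} = 11.2 + 0.3P_{RxPlus}, so P_{RxPlus} = 11.2 / 0.7 = 16.

16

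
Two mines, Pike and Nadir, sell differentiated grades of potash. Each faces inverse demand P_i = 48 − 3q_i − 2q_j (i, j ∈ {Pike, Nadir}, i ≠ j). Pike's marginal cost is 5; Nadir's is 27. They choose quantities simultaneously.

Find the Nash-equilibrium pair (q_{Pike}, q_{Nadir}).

6.75, 1.25

Mine Pike's profit: π = q_{Pike}(48 − 3q_{Pike} − 2q_{Nadir}) − 5q_{Pike}.
∂π/∂q_{Pike} = 43 − 6q_{Pike} − 2q_{Nadir} = 0 ⇒ q_{Pike} = 43/6 − (1/3)q_{Nadir}.
Similarly q_{Nadir} = 3.5 − (1/3)q_{Pike}.
Substituting the second reaction function into the first: q_{Pike} = 43/6 − (1/3)(3.5 − (1/3)q_{Pike}), which gives (8/9)q_{Pike} = 6 ⇒ q_{Pike} = 6.75.
Then q_{Nadir} = 3.5 − (1/3)·6.75 = 1.25.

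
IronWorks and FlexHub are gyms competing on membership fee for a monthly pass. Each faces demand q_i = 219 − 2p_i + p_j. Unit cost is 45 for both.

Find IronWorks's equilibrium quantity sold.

IronWorks's profit: π = (p_{IronWorks} − 45)(219 − 2p_{IronWorks} + p_{FlexHub}).
∂π/∂p_{IronWorks} = 309 − 4p_{IronWorks} + p_{FlexHub} = 0 ⇒ p_{IronWorks} = 77.25 + 0.25p_{FlexHub}.
By symmetry p_{FlexHub} = p_{IronWorks}; substituting into the reaction function, 0.75p_{IronWorks} = 77.25 and p_{IronWorks} = 103.
q_{IronWorks} = 219 − 2·103 + 103 = 116.

116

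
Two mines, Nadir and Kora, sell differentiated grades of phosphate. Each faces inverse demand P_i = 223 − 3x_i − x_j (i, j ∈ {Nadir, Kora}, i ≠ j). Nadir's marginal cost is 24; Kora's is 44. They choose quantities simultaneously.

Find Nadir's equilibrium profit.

Mine Nadir's profit: π = x_{Nadir}(223 − 3x_{Nadir} − x_{Kora}) − 24x_{Nadir}.
∂π/∂x_{Nadir} = 199 − 6x_{Nadir} − x_{Kora} = 0 ⇒ x_{Nadir} = 199/6 − (1/6)x_{Kora}.
Similarly x_{Kora} = 179/6 − (1/6)x_{Nadir}.
Plugging x_{Kora} into Nadir's best response: x_{Nadir} = 199/6 − (1/6)(179/6 − (1/6)x_{Nadir}) ⇒ (35/36)x_{Nadir} = 1015/36, so x_{Nadir} = 29.
Then x_{Kora} = 179/6 − (1/6)·29 = 25.
P_{Nadir} = 223 − 3·29 − 25 = 111.
Profit = (111 − 24)·29 = 2523.

2523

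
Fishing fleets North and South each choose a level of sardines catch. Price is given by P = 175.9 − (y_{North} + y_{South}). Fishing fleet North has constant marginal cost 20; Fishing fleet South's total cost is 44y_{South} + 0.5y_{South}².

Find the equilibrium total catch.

Fishing fleet North's profit: π = y_{North}(175.9 − (y_{North} + y_{South})) − 20y_{North}.
∂π/∂y_{North} = 155.9 − 2y_{North} − y_{South} = 0, so y_{North} = 77.95 − 0.5y_{South}.
For South: ∂π/∂y_{South} = 131.9 − 3y_{South} − y_{North} = 0 ⇒ y_{South} = 1319/30 − (1/3)y_{North}.
Plugging y_{South} into North's best response: y_{North} = 77.95 − 0.5(1319/30 − (1/3)y_{North}) ⇒ (5/6)y_{North} = 1679/30, so y_{North} = 67.16.
Then y_{South} = 1319/30 − (1/3)·67.16 = 21.58.
Total catch: 67.16 + 21.58 = 88.74.

88.74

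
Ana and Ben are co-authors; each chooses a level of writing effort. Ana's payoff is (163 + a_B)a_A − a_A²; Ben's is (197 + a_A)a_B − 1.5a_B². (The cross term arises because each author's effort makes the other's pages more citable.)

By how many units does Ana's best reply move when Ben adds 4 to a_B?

2

Expanding Ana's payoff: 163a_A + a_Ba_A − a_A².
∂π/∂a_A = 163 + a_B − 2a_A = 0, so a_A = 81.5 + 0.5a_B.
The reaction-function slope is 0.5, so a 4-unit rise in a_B moves a_A by 0.5 × 4 = 2. Ana's best response rises — the actions are strategic complements.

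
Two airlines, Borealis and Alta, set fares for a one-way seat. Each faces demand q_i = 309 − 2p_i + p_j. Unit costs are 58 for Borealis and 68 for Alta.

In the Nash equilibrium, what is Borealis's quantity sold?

Borealis's profit: π = (p_{Borealis} − 58)(309 − 2p_{Borealis} + p_{Alta}).
∂π/∂p_{Borealis} = 425 − 4p_{Borealis} + p_{Alta} = 0 ⇒ p_{Borealis} = 106.25 + 0.25p_{Alta}.
Similarly p_{Alta} = 111.25 + 0.25p_{Borealis}.
Solving the two reaction functions simultaneously: (1 − (0.25)(0.25))p_{Borealis} = 106.25 + 0.25·111.25, so 0.9375p_{Borealis} = 134.0625 and p_{Borealis} = 143.
Then p_{Alta} = 111.25 + 0.25·143 = 147.
q_{Borealis} = 309 − 2·143 + 147 = 170.

170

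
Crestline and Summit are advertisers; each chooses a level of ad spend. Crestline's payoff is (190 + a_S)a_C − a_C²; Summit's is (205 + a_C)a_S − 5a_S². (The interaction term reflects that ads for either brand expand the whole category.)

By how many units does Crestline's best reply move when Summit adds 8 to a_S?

Expanding Crestline's payoff: 190a_C + a_Sa_C − a_C².
∂π/∂a_C = 190 + a_S − 2a_C = 0, so a_C = 95 + 0.5a_S.
The reaction-function slope is 0.5, so an 8-unit rise in a_S moves a_C by 0.5 × 8 = 4. Crestline's best response rises — the actions are strategic complements.

4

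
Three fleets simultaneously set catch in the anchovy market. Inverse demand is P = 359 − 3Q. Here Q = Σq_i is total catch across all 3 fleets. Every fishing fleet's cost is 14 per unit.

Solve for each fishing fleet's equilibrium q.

28.75

A representative fishing fleet's profit is π_i = q_i(359 − 3Q) − 14q_i, with Q = q_i + Σ_{j≠i} q_j.
First-order condition: 345 − 6q_i − 3Σ_{j≠i} q_j = 0.
With identical fishing fleets, set every q_j = q: then 345 − 6q − 6q = 0, i.e. q = 345/12 = 28.75.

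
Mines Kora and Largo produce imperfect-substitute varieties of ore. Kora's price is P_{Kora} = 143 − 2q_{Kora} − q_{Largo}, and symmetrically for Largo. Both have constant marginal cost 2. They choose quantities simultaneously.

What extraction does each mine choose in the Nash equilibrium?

Mine Kora's profit: π = q_{Kora}(143 − 2q_{Kora} − q_{Largo}) − 2q_{Kora}.
∂π/∂q_{Kora} = 141 − 4q_{Kora} − q_{Largo} = 0 ⇒ q_{Kora} = 35.25 − 0.25q_{Largo}.
By symmetry q_{Largo} = q_{Kora}; substituting into the reaction function, 1.25q_{Kora} = 35.25 and q_{Kora} = 28.2.

28.2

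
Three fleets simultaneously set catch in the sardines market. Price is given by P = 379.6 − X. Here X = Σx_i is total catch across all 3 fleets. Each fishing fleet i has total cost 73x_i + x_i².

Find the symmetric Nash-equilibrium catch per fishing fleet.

A representative fishing fleet's profit is π_i = x_i(379.6 − X) − 73x_i − x_i², with X = x_i + Σ_{j≠i} x_j.
First-order condition: 306.6 − 4x_i − Σ_{j≠i} x_j = 0.
With identical fishing fleets, set every x_j = x: then 306.6 − 4x − 2x = 0, i.e. x = 306.6/6 = 51.1.

51.1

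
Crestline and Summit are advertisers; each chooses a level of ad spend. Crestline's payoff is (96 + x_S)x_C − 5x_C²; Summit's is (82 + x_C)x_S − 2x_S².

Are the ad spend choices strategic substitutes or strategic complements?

strategic complements

Expanding Crestline's payoff: 96x_C + x_Sx_C − 5x_C².
∂π/∂x_C = 96 + x_S − 10x_C = 0, so x_C = 9.6 + 0.1x_S.
The best-response slope dx_C/dx_S = 0.1 > 0: the reaction function is upward-sloping, so the choices are strategic complements.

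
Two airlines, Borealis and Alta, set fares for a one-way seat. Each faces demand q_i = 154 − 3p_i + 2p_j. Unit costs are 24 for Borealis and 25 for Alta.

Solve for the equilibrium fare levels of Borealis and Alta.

56.6875, 57.0625

Borealis's profit: π = (p_{Borealis} − 24)(154 − 3p_{Borealis} + 2p_{Alta}).
∂π/∂p_{Borealis} = 226 − 6p_{Borealis} + 2p_{Alta} = 0 ⇒ p_{Borealis} = 113/3 + (1/3)p_{Alta}.
Similarly p_{Alta} = 229/6 + (1/3)p_{Borealis}.
Plugging p_{Alta} into Borealis's best response: p_{Borealis} = 113/3 + (1/3)(229/6 + (1/3)p_{Borealis}) ⇒ (8/9)p_{Borealis} = 907/18, so p_{Borealis} = 56.6875.
Then p_{Alta} = 229/6 + (1/3)·56.6875 = 57.0625.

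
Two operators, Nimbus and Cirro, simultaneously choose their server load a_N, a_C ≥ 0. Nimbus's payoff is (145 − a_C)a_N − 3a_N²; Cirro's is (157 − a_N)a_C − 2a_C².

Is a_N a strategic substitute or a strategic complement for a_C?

Expanding Nimbus's payoff: 145a_N − a_Ca_N − 3a_N².
∂π/∂a_N = 145 − a_C − 6a_N = 0, so a_N = 145/6 − (1/6)a_C.
The best-response slope da_N/da_C = −1/6 < 0: the reaction function is downward-sloping, so the choices are strategic substitutes.

strategic substitutes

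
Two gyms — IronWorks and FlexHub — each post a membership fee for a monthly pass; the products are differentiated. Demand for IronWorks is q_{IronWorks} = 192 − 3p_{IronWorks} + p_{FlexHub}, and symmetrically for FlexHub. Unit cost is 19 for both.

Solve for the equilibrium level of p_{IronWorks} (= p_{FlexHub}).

49.8

IronWorks's profit: π = (p_{IronWorks} − 19)(192 − 3p_{IronWorks} + p_{FlexHub}).
∂π/∂p_{IronWorks} = 249 − 6p_{IronWorks} + p_{FlexHub} = 0 ⇒ p_{IronWorks} = 41.5 + (1/6)p_{FlexHub}.
By symmetry p_{FlexHub} = p_{IronWorks}; substituting into the reaction function, (5/6)p_{IronWorks} = 41.5 and p_{IronWorks} = 49.8.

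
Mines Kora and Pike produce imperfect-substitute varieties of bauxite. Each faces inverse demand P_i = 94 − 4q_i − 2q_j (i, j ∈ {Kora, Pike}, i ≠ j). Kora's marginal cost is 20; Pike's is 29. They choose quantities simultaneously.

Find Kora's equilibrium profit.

237.16

Mine Kora's profit: π = q_{Kora}(94 − 4q_{Kora} − 2q_{Pike}) − 20q_{Kora}.
∂π/∂q_{Kora} = 74 − 8q_{Kora} − 2q_{Pike} = 0 ⇒ q_{Kora} = 9.25 − 0.25q_{Pike}.
Similarly q_{Pike} = 8.125 − 0.25q_{Kora}.
Substituting the second reaction function into the first: q_{Kora} = 9.25 − 0.25(8.125 − 0.25q_{Kora}), which gives 0.9375q_{Kora} = 231/32 ⇒ q_{Kora} = 7.7.
Then q_{Pike} = 8.125 − 0.25·7.7 = 6.2.
P_{Kora} = 94 − 4·7.7 − 2·6.2 = 50.8.
Profit = (50.8 − 20)·7.7 = 237.16.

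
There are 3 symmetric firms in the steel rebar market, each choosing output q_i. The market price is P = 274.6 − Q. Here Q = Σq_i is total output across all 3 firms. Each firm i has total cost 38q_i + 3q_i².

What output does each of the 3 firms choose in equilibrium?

23.66

A representative firm's profit is π_i = q_i(274.6 − Q) − 38q_i − 3q_i², with Q = q_i + Σ_{j≠i} q_j.
First-order condition: 236.6 − 8q_i − Σ_{j≠i} q_j = 0.
With identical firms, set every q_j = q: then 236.6 − 8q − 2q = 0, i.e. q = 236.6/10 = 23.66.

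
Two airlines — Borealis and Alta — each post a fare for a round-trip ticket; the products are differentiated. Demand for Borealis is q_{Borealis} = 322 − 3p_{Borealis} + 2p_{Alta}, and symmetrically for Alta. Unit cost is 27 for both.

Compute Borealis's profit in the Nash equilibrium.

Borealis's profit: π = (p_{Borealis} − 27)(322 − 3p_{Borealis} + 2p_{Alta}).
∂π/∂p_{Borealis} = 403 − 6p_{Borealis} + 2p_{Alta} = 0 ⇒ p_{Borealis} = 403/6 + (1/3)p_{Alta}.
The game is symmetric, so in equilibrium p_{Alta} = p_{Borealis}: the reaction function gives (2/3)p_{Borealis} = 403/6, hence p_{Borealis} = 100.75.
q_{Borealis} = 322 − 3·100.75 + 2·100.75 = 221.25.
Profit = (100.75 − 27)·221.25 = 16317.1875.

16317.1875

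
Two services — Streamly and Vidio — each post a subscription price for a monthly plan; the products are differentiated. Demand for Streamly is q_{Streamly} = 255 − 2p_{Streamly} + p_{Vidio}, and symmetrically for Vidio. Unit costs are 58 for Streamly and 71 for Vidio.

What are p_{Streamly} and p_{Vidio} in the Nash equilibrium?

125.4, 130.6

Streamly's profit: π = (p_{Streamly} − 58)(255 − 2p_{Streamly} + p_{Vidio}).
∂π/∂p_{Streamly} = 371 − 4p_{Streamly} + p_{Vidio} = 0 ⇒ p_{Streamly} = 92.75 + 0.25p_{Vidio}.
Similarly p_{Vidio} = 99.25 + 0.25p_{Streamly}.
Solving the two reaction functions simultaneously: (1 − (0.25)(0.25))p_{Streamly} = 92.75 + 0.25·99.25, so 0.9375p_{Streamly} = 117.5625 and p_{Streamly} = 125.4.
Then p_{Vidio} = 99.25 + 0.25·125.4 = 130.6.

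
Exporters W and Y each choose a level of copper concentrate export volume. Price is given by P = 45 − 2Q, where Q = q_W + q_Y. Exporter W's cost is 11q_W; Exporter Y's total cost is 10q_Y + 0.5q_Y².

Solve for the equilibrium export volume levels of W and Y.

Exporter W's profit: π = q_W(45 − 2(q_W + q_Y)) − 11q_W.
∂π/∂q_W = 34 − 4q_W − 2q_Y = 0, so q_W = 8.5 − 0.5q_Y.
For Y: ∂π/∂q_Y = 35 − 5q_Y − 2q_W = 0 ⇒ q_Y = 7 − 0.4q_W.
Substituting the second reaction function into the first: q_W = 8.5 − 0.5(7 − 0.4q_W), which gives 0.8q_W = 5 ⇒ q_W = 6.25.
Then q_Y = 7 − 0.4·6.25 = 4.5.

6.25, 4.5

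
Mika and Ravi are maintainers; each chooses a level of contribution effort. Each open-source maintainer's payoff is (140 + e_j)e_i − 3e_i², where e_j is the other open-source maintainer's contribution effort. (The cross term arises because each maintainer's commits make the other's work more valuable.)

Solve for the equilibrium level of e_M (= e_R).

28

Mika's payoff is (140 + e_R)e_M − 3e_M².
∂π/∂e_M = 140 + e_R − 6e_M = 0, so e_M = 70/3 + (1/6)e_R.
The game is symmetric, so in equilibrium e_R = e_M: the reaction function gives (5/6)e_M = 70/3, hence e_M = 28.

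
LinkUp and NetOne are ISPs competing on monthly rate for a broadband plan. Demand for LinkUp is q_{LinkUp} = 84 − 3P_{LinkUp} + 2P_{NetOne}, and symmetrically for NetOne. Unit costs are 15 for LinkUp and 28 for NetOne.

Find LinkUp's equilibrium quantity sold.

LinkUp's profit: π = (P_{LinkUp} − 15)(84 − 3P_{LinkUp} + 2P_{NetOne}).
∂π/∂P_{LinkUp} = 129 − 6P_{LinkUp} + 2P_{NetOne} = 0 ⇒ P_{LinkUp} = 21.5 + (1/3)P_{NetOne}.
Similarly P_{NetOne} = 28 + (1/3)P_{LinkUp}.
Substituting the second reaction function into the first: P_{LinkUp} = 21.5 + (1/3)(28 + (1/3)P_{LinkUp}), which gives (8/9)P_{LinkUp} = 185/6 ⇒ P_{LinkUp} = 34.6875.
Then P_{NetOne} = 28 + (1/3)·34.6875 = 39.5625.
q_{LinkUp} = 84 − 3·34.6875 + 2·39.5625 = 59.0625.

59.0625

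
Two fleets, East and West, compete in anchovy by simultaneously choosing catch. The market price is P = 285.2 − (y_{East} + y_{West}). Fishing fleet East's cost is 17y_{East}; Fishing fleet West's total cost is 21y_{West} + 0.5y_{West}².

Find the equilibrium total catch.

160.12

Fishing fleet East's profit: π = y_{East}(285.2 − (y_{East} + y_{West})) − 17y_{East}.
∂π/∂y_{East} = 268.2 − 2y_{East} − y_{West} = 0, so y_{East} = 134.1 − 0.5y_{West}.
For West: ∂π/∂y_{West} = 264.2 − 3y_{West} − y_{East} = 0 ⇒ y_{West} = 1321/15 − (1/3)y_{East}.
Solving the two reaction functions simultaneously: (1 − (−0.5)(−1/3))y_{East} = 134.1 − 0.5·(1321/15), so (5/6)y_{East} = 1351/15 and y_{East} = 108.08.
Then y_{West} = 1321/15 − (1/3)·108.08 = 52.04.
Total catch: 108.08 + 52.04 = 160.12.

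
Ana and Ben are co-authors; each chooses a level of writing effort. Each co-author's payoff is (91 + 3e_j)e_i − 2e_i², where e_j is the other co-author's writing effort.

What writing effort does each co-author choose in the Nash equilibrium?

91

Ana's payoff is (91 + 3e_B)e_A − 2e_A².
∂π/∂e_A = 91 + 3e_B − 4e_A = 0, so e_A = 22.75 + 0.75e_B.
Setting e_A = e_B in the reaction function: e_A = 22.75 + 0.75e_A, so e_A = 22.75 / 0.25 = 91.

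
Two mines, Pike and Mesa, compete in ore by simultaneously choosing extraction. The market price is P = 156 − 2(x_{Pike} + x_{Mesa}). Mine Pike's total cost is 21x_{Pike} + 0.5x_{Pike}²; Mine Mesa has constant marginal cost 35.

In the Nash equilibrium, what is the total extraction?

39.5625

Mine Pike's profit: π = x_{Pike}(156 − 2(x_{Pike} + x_{Mesa})) − 21x_{Pike} − 0.5x_{Pike}².
∂π/∂x_{Pike} = 135 − 5x_{Pike} − 2x_{Mesa} = 0, so x_{Pike} = 27 − 0.4x_{Mesa}.
For Mesa: ∂π/∂x_{Mesa} = 121 − 4x_{Mesa} − 2x_{Pike} = 0 ⇒ x_{Mesa} = 30.25 − 0.5x_{Pike}.
Substituting the second reaction function into the first: x_{Pike} = 27 − 0.4(30.25 − 0.5x_{Pike}), which gives 0.8x_{Pike} = 14.9 ⇒ x_{Pike} = 18.625.
Then x_{Mesa} = 30.25 − 0.5·18.625 = 20.9375.
Total extraction: 18.625 + 20.9375 = 39.5625.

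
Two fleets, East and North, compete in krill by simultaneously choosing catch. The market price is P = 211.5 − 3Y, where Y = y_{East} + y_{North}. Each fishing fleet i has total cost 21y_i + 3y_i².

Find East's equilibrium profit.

967.74

Fishing fleet East's profit: π = y_{East}(211.5 − 3(y_{East} + y_{North})) − 21y_{East} − 3y_{East}².
∂π/∂y_{East} = 190.5 − 12y_{East} − 3y_{North} = 0, so y_{East} = 15.875 − 0.25y_{North}.
By symmetry y_{North} = y_{East}; substituting into the reaction function, 1.25y_{East} = 15.875 and y_{East} = 12.7.
Price P = 211.5 − 3·25.4 = 135.3.
East's profit: (135.3 − 21)·12.7 − 3(12.7)² = 967.74.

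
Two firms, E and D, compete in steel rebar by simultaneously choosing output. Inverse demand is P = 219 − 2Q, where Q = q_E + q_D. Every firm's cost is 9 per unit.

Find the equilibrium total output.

70

Firm E's profit: π = q_E(219 − 2(q_E + q_D)) − 9q_E.
∂π/∂q_E = 210 − 4q_E − 2q_D = 0, so q_E = 52.5 − 0.5q_D.
By symmetry q_D = q_E; substituting into the reaction function, 1.5q_E = 52.5 and q_E = 35.
Total output: 35 + 35 = 70.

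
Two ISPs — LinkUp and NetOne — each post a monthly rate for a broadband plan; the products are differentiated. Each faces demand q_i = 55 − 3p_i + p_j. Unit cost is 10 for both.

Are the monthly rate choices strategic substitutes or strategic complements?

LinkUp's profit: π = (p_{LinkUp} − 10)(55 − 3p_{LinkUp} + p_{NetOne}).
∂π/∂p_{LinkUp} = 85 − 6p_{LinkUp} + p_{NetOne} = 0 ⇒ p_{LinkUp} = 85/6 + (1/6)p_{NetOne}.
The best-response slope dp_{LinkUp}/dp_{NetOne} = 1/6 > 0: the reaction function is upward-sloping, so the choices are strategic complements.

strategic complements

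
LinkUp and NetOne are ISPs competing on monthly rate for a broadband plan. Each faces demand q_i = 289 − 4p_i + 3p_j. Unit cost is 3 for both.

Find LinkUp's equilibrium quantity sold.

LinkUp's profit: π = (p_{LinkUp} − 3)(289 − 4p_{LinkUp} + 3p_{NetOne}).
∂π/∂p_{LinkUp} = 301 − 8p_{LinkUp} + 3p_{NetOne} = 0 ⇒ p_{LinkUp} = 37.625 + 0.375p_{NetOne}.
By symmetry p_{NetOne} = p_{LinkUp}; substituting into the reaction function, 0.625p_{LinkUp} = 37.625 and p_{LinkUp} = 60.2.
q_{LinkUp} = 289 − 4·60.2 + 3·60.2 = 228.8.

228.8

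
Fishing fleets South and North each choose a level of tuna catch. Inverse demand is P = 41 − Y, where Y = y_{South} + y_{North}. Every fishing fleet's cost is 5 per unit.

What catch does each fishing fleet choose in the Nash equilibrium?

Fishing fleet South's profit: π = y_{South}(41 − (y_{South} + y_{North})) − 5y_{South}.
∂π/∂y_{South} = 36 − 2y_{South} − y_{North} = 0, so y_{South} = 18 − 0.5y_{North}.
Setting y_{South} = y_{North} in the reaction function: y_{South} = 18 − 0.5y_{South}, so y_{South} = 18 / 1.5 = 12.

12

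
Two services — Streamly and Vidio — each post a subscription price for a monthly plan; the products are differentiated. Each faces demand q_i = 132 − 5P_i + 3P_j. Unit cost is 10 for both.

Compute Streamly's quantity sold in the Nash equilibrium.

80

Streamly's profit: π = (P_{Streamly} − 10)(132 − 5P_{Streamly} + 3P_{Vidio}).
∂π/∂P_{Streamly} = 182 − 10P_{Streamly} + 3P_{Vidio} = 0 ⇒ P_{Streamly} = 18.2 + 0.3P_{Vidio}.
Setting P_{Streamly} = P_{Vidio} in the reaction function: P_{Streamly} = 18.2 + 0.3P_{Streamly}, so P_{Streamly} = 18.2 / 0.7 = 26.
q_{Streamly} = 132 − 5·26 + 3·26 = 80.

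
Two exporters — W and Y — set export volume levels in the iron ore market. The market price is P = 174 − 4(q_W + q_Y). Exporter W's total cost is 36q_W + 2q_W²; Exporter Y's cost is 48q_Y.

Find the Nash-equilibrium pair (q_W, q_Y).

7.5, 12

Exporter W's profit: π = q_W(174 − 4(q_W + q_Y)) − 36q_W − 2q_W².
∂π/∂q_W = 138 − 12q_W − 4q_Y = 0, so q_W = 11.5 − (1/3)q_Y.
For Y: ∂π/∂q_Y = 126 − 8q_Y − 4q_W = 0 ⇒ q_Y = 15.75 − 0.5q_W.
Plugging q_Y into W's best response: q_W = 11.5 − (1/3)(15.75 − 0.5q_W) ⇒ (5/6)q_W = 6.25, so q_W = 7.5.
Then q_Y = 15.75 − 0.5·7.5 = 12.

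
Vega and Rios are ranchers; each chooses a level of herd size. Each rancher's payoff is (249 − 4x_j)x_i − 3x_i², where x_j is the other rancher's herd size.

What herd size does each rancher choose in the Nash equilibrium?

24.9

Vega's payoff is (249 − 4x_R)x_V − 3x_V².
∂π/∂x_V = 249 − 4x_R − 6x_V = 0, so x_V = 41.5 − (2/3)x_R.
Setting x_V = x_R in the reaction function: x_V = 41.5 − (2/3)x_V, so x_V = 41.5 / (5/3) = 24.9.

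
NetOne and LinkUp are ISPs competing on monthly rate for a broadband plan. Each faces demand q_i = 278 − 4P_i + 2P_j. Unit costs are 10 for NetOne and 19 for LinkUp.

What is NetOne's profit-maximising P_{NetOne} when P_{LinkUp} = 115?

NetOne's profit: π = (P_{NetOne} − 10)(278 − 4P_{NetOne} + 2P_{LinkUp}).
∂π/∂P_{NetOne} = 318 − 8P_{NetOne} + 2P_{LinkUp} = 0 ⇒ P_{NetOne} = 39.75 + 0.25P_{LinkUp}.
At P_{LinkUp} = 115: P_{NetOne} = 39.75 + 0.25·115 = 68.5.

68.5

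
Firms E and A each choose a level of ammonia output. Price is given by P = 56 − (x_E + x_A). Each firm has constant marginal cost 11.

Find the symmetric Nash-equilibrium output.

15

Firm E's profit: π = x_E(56 − (x_E + x_A)) − 11x_E.
∂π/∂x_E = 45 − 2x_E − x_A = 0, so x_E = 22.5 − 0.5x_A.
The game is symmetric, so in equilibrium x_A = x_E: the reaction function gives 1.5x_E = 22.5, hence x_E = 15.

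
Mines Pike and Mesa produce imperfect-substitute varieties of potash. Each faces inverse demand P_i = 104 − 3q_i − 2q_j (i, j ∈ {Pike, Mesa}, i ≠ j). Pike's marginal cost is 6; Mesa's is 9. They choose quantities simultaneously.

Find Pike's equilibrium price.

43.3125

Mine Pike's profit: π = q_{Pike}(104 − 3q_{Pike} − 2q_{Mesa}) − 6q_{Pike}.
∂π/∂q_{Pike} = 98 − 6q_{Pike} − 2q_{Mesa} = 0 ⇒ q_{Pike} = 49/3 − (1/3)q_{Mesa}.
Similarly q_{Mesa} = 95/6 − (1/3)q_{Pike}.
Substituting the second reaction function into the first: q_{Pike} = 49/3 − (1/3)(95/6 − (1/3)q_{Pike}), which gives (8/9)q_{Pike} = 199/18 ⇒ q_{Pike} = 12.4375.
Then q_{Mesa} = 95/6 − (1/3)·12.4375 = 11.6875.
P_{Pike} = 104 − 3·12.4375 − 2·11.6875 = 43.3125.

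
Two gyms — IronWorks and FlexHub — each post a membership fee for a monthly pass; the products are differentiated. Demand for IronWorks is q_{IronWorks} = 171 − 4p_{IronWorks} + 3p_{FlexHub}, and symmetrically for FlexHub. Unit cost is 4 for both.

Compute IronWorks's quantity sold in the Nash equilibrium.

133.6

IronWorks's profit: π = (p_{IronWorks} − 4)(171 − 4p_{IronWorks} + 3p_{FlexHub}).
∂π/∂p_{IronWorks} = 187 − 8p_{IronWorks} + 3p_{FlexHub} = 0 ⇒ p_{IronWorks} = 23.375 + 0.375p_{FlexHub}.
By symmetry p_{FlexHub} = p_{IronWorks}; substituting into the reaction function, 0.625p_{IronWorks} = 23.375 and p_{IronWorks} = 37.4.
q_{IronWorks} = 171 − 4·37.4 + 3·37.4 = 133.6.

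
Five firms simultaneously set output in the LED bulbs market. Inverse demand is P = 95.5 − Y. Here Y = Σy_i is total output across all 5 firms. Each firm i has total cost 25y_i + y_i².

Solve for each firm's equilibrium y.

A representative firm's profit is π_i = y_i(95.5 − Y) − 25y_i − y_i², with Y = y_i + Σ_{j≠i} y_j.
First-order condition: 70.5 − 4y_i − Σ_{j≠i} y_j = 0.
With identical firms, set every y_j = y: then 70.5 − 4y − 4y = 0, i.e. y = 70.5/8 = 8.8125.

8.8125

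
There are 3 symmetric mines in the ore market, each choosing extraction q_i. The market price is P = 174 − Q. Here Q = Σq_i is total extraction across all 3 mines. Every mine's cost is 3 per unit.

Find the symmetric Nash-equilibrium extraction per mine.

42.75

A representative mine's profit is π_i = q_i(174 − Q) − 3q_i, with Q = q_i + Σ_{j≠i} q_j.
First-order condition: 171 − 2q_i − Σ_{j≠i} q_j = 0.
Imposing symmetry (q_j = q for all j) turns Σ_{j≠i} q_j into 2q, so 171 = 4q and q = 42.75.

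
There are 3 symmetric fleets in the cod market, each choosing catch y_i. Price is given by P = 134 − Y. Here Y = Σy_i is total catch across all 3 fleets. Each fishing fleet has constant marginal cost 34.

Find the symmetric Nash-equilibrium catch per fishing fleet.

A representative fishing fleet's profit is π_i = y_i(134 − Y) − 34y_i, with Y = y_i + Σ_{j≠i} y_j.
First-order condition: 100 − 2y_i − Σ_{j≠i} y_j = 0.
With identical fishing fleets, set every y_j = y: then 100 − 2y − 2y = 0, i.e. y = 100/4 = 25.

25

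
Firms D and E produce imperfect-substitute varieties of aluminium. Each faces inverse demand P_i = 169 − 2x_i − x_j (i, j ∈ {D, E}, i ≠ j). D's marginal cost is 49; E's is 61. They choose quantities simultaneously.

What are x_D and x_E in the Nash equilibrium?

24.8, 20.8

Firm D's profit: π = x_D(169 − 2x_D − x_E) − 49x_D.
∂π/∂x_D = 120 − 4x_D − x_E = 0 ⇒ x_D = 30 − 0.25x_E.
Similarly x_E = 27 − 0.25x_D.
Plugging x_E into D's best response: x_D = 30 − 0.25(27 − 0.25x_D) ⇒ 0.9375x_D = 23.25, so x_D = 24.8.
Then x_E = 27 − 0.25·24.8 = 20.8.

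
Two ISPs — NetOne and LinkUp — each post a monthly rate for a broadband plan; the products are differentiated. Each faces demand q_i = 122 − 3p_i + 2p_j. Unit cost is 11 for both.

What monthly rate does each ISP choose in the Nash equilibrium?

NetOne's profit: π = (p_{NetOne} − 11)(122 − 3p_{NetOne} + 2p_{LinkUp}).
∂π/∂p_{NetOne} = 155 − 6p_{NetOne} + 2p_{LinkUp} = 0 ⇒ p_{NetOne} = 155/6 + (1/3)p_{LinkUp}.
By symmetry p_{LinkUp} = p_{NetOne}; substituting into the reaction function, (2/3)p_{NetOne} = 155/6 and p_{NetOne} = 38.75.

38.75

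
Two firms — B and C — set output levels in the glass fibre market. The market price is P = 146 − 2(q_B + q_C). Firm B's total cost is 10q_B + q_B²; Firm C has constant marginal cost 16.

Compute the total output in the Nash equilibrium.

Firm B's profit: π = q_B(146 − 2(q_B + q_C)) − 10q_B − q_B².
∂π/∂q_B = 136 − 6q_B − 2q_C = 0, so q_B = 68/3 − (1/3)q_C.
For C: ∂π/∂q_C = 130 − 4q_C − 2q_B = 0 ⇒ q_C = 32.5 − 0.5q_B.
Solving the two reaction functions simultaneously: (1 − (−1/3)(−0.5))q_B = 68/3 − (1/3)·32.5, so (5/6)q_B = 71/6 and q_B = 14.2.
Then q_C = 32.5 − 0.5·14.2 = 25.4.
Total output: 14.2 + 25.4 = 39.6.

39.6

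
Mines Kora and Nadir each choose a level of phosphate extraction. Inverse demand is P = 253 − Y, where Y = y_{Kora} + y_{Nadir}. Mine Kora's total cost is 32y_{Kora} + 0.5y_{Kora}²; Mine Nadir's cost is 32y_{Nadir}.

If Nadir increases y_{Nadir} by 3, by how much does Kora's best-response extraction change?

-1

Mine Kora's profit: π = y_{Kora}(253 − (y_{Kora} + y_{Nadir})) − 32y_{Kora} − 0.5y_{Kora}².
∂π/∂y_{Kora} = 221 − 3y_{Kora} − y_{Nadir} = 0, so y_{Kora} = 221/3 − (1/3)y_{Nadir}.
The reaction-function slope is −1/3, so a 3-unit rise in y_{Nadir} moves y_{Kora} by −1/3 × 3 = −1. Kora's best response falls — the actions are strategic substitutes.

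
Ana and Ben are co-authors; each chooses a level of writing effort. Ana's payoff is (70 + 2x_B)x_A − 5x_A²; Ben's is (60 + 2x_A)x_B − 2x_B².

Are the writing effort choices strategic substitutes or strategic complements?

strategic complements

Expanding Ana's payoff: 70x_A + 2x_Bx_A − 5x_A².
∂π/∂x_A = 70 + 2x_B − 10x_A = 0, so x_A = 7 + 0.2x_B.
The best-response slope dx_A/dx_B = 0.2 > 0: the reaction function is upward-sloping, so the choices are strategic complements.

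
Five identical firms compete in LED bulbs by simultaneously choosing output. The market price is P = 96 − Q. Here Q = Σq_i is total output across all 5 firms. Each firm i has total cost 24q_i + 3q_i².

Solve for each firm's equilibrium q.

6

A representative firm's profit is π_i = q_i(96 − Q) − 24q_i − 3q_i², with Q = q_i + Σ_{j≠i} q_j.
First-order condition: 72 − 8q_i − Σ_{j≠i} q_j = 0.
With identical firms, set every q_j = q: then 72 − 8q − 4q = 0, i.e. q = 72/12 = 6.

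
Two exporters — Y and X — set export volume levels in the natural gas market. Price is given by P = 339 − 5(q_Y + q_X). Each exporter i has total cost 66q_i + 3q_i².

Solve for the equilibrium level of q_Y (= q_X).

13

Exporter Y's profit: π = q_Y(339 − 5(q_Y + q_X)) − 66q_Y − 3q_Y².
∂π/∂q_Y = 273 − 16q_Y − 5q_X = 0, so q_Y = 17.0625 − 0.3125q_X.
By symmetry q_X = q_Y; substituting into the reaction function, 1.3125q_Y = 17.0625 and q_Y = 13.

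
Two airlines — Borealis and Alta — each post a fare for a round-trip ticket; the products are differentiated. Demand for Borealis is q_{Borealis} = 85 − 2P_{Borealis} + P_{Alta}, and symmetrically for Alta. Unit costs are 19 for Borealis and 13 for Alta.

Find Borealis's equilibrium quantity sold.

42.4

Borealis's profit: π = (P_{Borealis} − 19)(85 − 2P_{Borealis} + P_{Alta}).
∂π/∂P_{Borealis} = 123 − 4P_{Borealis} + P_{Alta} = 0 ⇒ P_{Borealis} = 30.75 + 0.25P_{Alta}.
Similarly P_{Alta} = 27.75 + 0.25P_{Borealis}.
Plugging P_{Alta} into Borealis's best response: P_{Borealis} = 30.75 + 0.25(27.75 + 0.25P_{Borealis}) ⇒ 0.9375P_{Borealis} = 37.6875, so P_{Borealis} = 40.2.
Then P_{Alta} = 27.75 + 0.25·40.2 = 37.8.
q_{Borealis} = 85 − 2·40.2 + 37.8 = 42.4.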